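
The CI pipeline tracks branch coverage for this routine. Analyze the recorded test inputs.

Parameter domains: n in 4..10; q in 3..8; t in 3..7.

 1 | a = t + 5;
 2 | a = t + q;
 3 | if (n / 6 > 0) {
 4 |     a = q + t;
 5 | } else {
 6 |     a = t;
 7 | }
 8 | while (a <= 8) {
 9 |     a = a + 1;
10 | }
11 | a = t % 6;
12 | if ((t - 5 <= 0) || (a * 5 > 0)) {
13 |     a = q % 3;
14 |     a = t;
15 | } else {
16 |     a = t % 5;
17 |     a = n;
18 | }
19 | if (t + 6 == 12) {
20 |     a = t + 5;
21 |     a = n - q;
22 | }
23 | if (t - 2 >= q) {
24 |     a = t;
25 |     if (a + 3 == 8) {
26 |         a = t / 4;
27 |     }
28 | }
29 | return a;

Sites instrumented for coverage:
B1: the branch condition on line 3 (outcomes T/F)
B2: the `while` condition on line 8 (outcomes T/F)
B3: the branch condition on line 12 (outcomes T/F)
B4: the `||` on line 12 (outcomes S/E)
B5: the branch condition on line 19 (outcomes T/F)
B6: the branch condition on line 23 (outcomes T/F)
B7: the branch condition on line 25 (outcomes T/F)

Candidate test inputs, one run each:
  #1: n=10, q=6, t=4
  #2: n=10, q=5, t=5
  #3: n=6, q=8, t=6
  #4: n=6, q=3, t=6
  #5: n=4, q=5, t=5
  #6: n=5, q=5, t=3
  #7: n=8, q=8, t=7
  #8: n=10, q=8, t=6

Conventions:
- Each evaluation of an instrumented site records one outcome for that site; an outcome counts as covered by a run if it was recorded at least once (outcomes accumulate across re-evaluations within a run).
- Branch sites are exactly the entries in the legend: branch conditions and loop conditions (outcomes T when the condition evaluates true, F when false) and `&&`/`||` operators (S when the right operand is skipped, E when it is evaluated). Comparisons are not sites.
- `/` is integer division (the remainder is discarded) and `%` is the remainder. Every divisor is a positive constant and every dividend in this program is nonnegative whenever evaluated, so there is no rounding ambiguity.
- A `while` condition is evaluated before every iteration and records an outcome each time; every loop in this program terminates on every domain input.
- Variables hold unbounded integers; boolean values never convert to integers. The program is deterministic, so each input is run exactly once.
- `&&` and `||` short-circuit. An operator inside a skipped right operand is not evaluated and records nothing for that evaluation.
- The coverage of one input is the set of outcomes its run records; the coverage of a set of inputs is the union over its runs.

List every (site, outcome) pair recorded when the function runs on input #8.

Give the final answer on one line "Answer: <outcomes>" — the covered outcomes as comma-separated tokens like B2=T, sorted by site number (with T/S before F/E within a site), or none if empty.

Simulating input #8 (n=10, q=8, t=6) step by step:
  B1->T, B2->F, B4->E, B3->F, B5->T, B6->F
distinct outcomes covered: B1=T, B2=F, B3=F, B4=E, B5=T, B6=F

Answer: B1=T, B2=F, B3=F, B4=E, B5=T, B6=F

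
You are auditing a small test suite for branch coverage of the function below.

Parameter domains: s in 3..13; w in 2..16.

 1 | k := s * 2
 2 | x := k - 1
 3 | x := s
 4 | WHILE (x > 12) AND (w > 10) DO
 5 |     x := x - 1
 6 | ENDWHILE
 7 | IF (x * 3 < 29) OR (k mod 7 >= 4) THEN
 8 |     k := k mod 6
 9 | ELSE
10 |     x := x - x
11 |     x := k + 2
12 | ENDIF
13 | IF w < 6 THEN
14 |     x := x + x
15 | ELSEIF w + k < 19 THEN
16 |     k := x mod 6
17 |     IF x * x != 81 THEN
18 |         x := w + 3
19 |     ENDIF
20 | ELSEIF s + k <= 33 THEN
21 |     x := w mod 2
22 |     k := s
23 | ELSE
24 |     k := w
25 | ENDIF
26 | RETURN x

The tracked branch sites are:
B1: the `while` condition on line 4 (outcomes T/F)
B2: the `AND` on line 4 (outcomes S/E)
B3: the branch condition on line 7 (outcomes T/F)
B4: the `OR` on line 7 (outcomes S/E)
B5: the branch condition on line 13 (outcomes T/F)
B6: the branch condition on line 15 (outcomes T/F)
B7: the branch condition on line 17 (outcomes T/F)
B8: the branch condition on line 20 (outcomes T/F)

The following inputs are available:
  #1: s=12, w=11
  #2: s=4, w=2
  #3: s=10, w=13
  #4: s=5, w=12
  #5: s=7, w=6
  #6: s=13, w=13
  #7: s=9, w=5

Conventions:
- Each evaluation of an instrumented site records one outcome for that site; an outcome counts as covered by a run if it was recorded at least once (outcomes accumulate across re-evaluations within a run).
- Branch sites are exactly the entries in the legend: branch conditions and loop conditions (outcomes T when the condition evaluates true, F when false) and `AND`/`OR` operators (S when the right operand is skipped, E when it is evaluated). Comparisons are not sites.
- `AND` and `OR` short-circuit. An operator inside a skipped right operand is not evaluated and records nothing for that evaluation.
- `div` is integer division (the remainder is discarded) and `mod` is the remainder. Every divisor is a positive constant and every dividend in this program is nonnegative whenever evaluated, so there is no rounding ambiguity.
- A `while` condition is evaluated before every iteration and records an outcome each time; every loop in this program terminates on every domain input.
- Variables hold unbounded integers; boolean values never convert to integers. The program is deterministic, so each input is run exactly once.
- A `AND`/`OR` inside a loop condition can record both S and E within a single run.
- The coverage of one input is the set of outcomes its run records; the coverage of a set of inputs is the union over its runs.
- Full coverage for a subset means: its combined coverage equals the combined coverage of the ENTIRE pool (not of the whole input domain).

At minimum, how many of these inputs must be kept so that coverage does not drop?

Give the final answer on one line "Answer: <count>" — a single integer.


#1 (s=12, w=11) -> B2->S, B1->F, B4->E, B3->F, B5->F, B6->F, B8->F; covered: B1=F, B2=S, B3=F, B4=E, B5=F, B6=F, B8=F
#2 (s=4, w=2) -> B2->S, B1->F, B4->S, B3->T, B5->T; covered: B1=F, B2=S, B3=T, B4=S, B5=T
#3 (s=10, w=13) -> B2->S, B1->F, B4->E, B3->T, B5->F, B6->T, B7->T; covered: B1=F, B2=S, B3=T, B4=E, B5=F, B6=T, B7=T
#4 (s=5, w=12) -> B2->S, B1->F, B4->S, B3->T, B5->F, B6->T, B7->T; covered: B1=F, B2=S, B3=T, B4=S, B5=F, B6=T, B7=T
#5 (s=7, w=6) -> B2->S, B1->F, B4->S, B3->T, B5->F, B6->T, B7->T; covered: B1=F, B2=S, B3=T, B4=S, B5=F, B6=T, B7=T
#6 (s=13, w=13) -> B2->E, B1->T, B2->S, B1->F, B4->E, B3->T, B5->F, B6->T, B7->T; covered: B1=T, B1=F, B2=S, B2=E, B3=T, B4=E, B5=F, B6=T, B7=T
#7 (s=9, w=5) -> B2->S, B1->F, B4->S, B3->T, B5->T; covered: B1=F, B2=S, B3=T, B4=S, B5=T
pool-wide coverage (14 outcomes): B1=T, B1=F, B2=S, B2=E, B3=T, B3=F, B4=S, B4=E, B5=T, B5=F, B6=T, B6=F, B7=T, B8=F
every size-1 subset falls short of the 14 outcomes (best: 9/14)
every size-2 subset falls short of the 14 outcomes (best: 12/14)
size 3: inputs {1, 2, 6} cover all 14 outcomes, and no lexicographically smaller subset of this size does
Answer: 3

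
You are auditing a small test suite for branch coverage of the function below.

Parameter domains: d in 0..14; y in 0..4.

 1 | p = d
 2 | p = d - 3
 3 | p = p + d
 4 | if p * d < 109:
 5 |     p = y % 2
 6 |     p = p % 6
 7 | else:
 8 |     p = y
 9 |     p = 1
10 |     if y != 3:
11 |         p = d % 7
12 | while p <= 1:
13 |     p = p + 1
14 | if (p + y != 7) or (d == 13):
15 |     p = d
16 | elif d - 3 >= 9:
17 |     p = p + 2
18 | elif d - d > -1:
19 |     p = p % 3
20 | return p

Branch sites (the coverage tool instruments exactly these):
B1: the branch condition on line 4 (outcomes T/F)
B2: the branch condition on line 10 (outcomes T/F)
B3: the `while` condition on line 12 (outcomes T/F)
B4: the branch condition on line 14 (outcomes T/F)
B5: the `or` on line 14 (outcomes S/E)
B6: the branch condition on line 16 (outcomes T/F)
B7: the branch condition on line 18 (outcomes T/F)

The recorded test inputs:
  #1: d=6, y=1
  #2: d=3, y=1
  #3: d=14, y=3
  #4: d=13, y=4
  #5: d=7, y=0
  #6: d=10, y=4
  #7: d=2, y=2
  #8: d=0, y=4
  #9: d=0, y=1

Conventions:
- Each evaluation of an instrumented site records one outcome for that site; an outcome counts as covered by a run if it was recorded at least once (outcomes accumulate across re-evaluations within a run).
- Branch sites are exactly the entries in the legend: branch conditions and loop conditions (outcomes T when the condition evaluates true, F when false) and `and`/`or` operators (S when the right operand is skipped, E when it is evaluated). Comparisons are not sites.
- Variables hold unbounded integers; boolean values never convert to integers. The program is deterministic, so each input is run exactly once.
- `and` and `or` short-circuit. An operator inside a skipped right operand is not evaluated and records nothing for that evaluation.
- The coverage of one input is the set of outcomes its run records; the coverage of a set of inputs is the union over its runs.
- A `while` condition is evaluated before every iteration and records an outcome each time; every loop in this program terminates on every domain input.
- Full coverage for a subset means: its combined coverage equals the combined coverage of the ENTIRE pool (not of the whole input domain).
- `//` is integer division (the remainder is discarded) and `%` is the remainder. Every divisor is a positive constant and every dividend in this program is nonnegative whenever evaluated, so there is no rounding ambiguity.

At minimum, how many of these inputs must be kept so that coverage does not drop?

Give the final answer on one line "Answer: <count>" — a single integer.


input #1 (d=6, y=1): covers B1=T, B3=T, B3=F, B4=T, B5=S
input #2 (d=3, y=1): covers B1=T, B3=T, B3=F, B4=T, B5=S
input #3 (d=14, y=3): covers B1=F, B2=F, B3=T, B3=F, B4=T, B5=S
input #4 (d=13, y=4): covers B1=F, B2=T, B3=F, B4=T, B5=S
input #5 (d=7, y=0): covers B1=T, B3=T, B3=F, B4=T, B5=S
input #6 (d=10, y=4): covers B1=F, B2=T, B3=F, B4=F, B5=E, B6=F, B7=T
input #7 (d=2, y=2): covers B1=T, B3=T, B3=F, B4=T, B5=S
input #8 (d=0, y=4): covers B1=T, B3=T, B3=F, B4=T, B5=S
input #9 (d=0, y=1): covers B1=T, B3=T, B3=F, B4=T, B5=S
pool-wide coverage (12 outcomes): B1=T, B1=F, B2=T, B2=F, B3=T, B3=F, B4=T, B4=F, B5=S, B5=E, B6=F, B7=T
checked all size-1 subsets: none covers 12 outcomes (max 7/12)
checked all size-2 subsets: none covers 12 outcomes (max 11/12)
inputs {1, 3, 6} (size 3) cover everything; no size-3 subset with a lexicographically smaller index list covers all 12
Answer: 3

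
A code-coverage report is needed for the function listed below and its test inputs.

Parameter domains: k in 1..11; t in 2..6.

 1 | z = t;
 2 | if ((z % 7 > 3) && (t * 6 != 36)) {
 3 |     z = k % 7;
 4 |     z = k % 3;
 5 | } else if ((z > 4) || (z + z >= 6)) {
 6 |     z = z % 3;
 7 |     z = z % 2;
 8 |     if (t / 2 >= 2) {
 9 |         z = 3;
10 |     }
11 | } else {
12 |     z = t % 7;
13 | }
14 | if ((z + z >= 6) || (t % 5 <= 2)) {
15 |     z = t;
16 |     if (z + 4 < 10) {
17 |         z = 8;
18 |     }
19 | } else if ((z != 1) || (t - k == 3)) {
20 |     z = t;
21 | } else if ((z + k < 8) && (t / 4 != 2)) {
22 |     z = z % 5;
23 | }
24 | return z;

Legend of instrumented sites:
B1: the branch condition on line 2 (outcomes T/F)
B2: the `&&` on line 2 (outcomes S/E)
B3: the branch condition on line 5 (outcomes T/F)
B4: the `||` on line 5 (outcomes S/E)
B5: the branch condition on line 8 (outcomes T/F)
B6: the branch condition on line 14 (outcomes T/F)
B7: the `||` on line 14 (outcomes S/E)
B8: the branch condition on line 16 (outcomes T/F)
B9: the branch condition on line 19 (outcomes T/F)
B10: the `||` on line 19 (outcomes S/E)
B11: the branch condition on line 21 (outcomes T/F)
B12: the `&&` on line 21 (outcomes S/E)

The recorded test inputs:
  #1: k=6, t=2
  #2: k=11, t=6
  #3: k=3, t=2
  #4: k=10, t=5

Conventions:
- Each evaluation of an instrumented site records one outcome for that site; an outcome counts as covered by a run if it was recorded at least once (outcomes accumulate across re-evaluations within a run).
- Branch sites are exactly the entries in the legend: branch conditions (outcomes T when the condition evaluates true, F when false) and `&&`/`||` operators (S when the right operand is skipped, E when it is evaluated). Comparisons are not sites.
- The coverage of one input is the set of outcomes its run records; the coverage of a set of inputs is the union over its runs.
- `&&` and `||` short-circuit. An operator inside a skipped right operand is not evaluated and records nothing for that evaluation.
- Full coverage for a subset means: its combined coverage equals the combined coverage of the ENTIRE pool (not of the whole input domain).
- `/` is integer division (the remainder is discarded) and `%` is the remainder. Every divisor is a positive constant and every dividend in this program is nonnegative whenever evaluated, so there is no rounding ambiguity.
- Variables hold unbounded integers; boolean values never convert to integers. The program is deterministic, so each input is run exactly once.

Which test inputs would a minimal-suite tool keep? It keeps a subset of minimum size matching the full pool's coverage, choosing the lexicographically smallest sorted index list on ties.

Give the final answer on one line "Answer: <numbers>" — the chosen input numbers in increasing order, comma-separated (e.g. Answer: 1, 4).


test 1 (k=6, t=2) fires B2->S, B1->F, B4->E, B3->F, B7->E, B6->T, B8->T; hits B1=F, B2=S, B3=F, B4=E, B6=T, B7=E, B8=T
test 2 (k=11, t=6) fires B2->E, B1->F, B4->S, B3->T, B5->T, B7->S, B6->T, B8->F; hits B1=F, B2=E, B3=T, B4=S, B5=T, B6=T, B7=S, B8=F
test 3 (k=3, t=2) fires B2->S, B1->F, B4->E, B3->F, B7->E, B6->T, B8->T; hits B1=F, B2=S, B3=F, B4=E, B6=T, B7=E, B8=T
test 4 (k=10, t=5) fires B2->E, B1->T, B7->E, B6->T, B8->T; hits B1=T, B2=E, B6=T, B7=E, B8=T
together the pool reaches 14 outcomes: B1=T, B1=F, B2=S, B2=E, B3=T, B3=F, B4=S, B4=E, B5=T, B6=T, B7=S, B7=E, B8=T, B8=F
every size-1 subset falls short of the 14 outcomes (best: 8/14)
every size-2 subset falls short of the 14 outcomes (best: 13/14)
the canonical winner is {1, 2, 4}: size 3, full 14-outcome coverage, earliest index list among size-3 covers
Answer: 1, 2, 4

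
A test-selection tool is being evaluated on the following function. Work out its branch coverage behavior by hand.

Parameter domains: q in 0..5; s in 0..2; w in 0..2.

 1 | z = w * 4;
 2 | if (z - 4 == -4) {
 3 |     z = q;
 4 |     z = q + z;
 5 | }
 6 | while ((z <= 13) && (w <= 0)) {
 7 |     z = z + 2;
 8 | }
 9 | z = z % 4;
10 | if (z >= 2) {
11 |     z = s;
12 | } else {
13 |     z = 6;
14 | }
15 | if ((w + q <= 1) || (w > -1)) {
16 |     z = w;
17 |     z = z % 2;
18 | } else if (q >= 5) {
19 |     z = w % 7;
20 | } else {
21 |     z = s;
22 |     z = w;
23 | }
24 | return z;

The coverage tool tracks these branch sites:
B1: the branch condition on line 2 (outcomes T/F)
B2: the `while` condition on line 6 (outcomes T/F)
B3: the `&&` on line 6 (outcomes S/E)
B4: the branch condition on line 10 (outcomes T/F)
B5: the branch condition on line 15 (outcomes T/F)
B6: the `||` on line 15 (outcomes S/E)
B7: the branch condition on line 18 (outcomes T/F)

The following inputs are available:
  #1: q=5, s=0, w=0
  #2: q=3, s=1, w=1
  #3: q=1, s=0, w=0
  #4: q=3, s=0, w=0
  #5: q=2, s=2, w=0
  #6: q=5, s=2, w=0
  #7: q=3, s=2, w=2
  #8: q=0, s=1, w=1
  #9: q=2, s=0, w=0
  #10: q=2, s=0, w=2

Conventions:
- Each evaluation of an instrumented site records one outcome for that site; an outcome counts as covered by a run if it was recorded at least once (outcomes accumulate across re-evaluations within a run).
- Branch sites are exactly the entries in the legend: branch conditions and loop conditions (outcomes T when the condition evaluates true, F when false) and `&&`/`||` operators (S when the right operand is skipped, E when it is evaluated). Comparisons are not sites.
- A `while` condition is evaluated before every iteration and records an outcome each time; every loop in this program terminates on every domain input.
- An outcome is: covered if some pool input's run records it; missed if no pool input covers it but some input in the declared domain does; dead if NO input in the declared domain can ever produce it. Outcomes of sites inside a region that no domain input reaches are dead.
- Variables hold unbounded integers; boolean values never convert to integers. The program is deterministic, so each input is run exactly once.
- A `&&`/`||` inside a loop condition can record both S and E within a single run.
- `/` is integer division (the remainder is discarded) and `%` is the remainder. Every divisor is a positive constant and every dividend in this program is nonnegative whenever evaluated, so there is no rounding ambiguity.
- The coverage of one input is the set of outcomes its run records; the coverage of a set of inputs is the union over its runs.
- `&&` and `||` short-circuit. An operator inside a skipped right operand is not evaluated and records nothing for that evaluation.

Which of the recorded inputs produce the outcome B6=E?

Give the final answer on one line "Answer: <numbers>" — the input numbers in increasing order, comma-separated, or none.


input #1 (q=5, s=0, w=0): covers B6=E
input #2 (q=3, s=1, w=1): covers B6=E
input #3 (q=1, s=0, w=0): misses B6=E
input #4 (q=3, s=0, w=0): covers B6=E
input #5 (q=2, s=2, w=0): covers B6=E
input #6 (q=5, s=2, w=0): covers B6=E
input #7 (q=3, s=2, w=2): covers B6=E
input #8 (q=0, s=1, w=1): misses B6=E
input #9 (q=2, s=0, w=0): covers B6=E
input #10 (q=2, s=0, w=2): covers B6=E
Answer: 1, 2, 4, 5, 6, 7, 9, 10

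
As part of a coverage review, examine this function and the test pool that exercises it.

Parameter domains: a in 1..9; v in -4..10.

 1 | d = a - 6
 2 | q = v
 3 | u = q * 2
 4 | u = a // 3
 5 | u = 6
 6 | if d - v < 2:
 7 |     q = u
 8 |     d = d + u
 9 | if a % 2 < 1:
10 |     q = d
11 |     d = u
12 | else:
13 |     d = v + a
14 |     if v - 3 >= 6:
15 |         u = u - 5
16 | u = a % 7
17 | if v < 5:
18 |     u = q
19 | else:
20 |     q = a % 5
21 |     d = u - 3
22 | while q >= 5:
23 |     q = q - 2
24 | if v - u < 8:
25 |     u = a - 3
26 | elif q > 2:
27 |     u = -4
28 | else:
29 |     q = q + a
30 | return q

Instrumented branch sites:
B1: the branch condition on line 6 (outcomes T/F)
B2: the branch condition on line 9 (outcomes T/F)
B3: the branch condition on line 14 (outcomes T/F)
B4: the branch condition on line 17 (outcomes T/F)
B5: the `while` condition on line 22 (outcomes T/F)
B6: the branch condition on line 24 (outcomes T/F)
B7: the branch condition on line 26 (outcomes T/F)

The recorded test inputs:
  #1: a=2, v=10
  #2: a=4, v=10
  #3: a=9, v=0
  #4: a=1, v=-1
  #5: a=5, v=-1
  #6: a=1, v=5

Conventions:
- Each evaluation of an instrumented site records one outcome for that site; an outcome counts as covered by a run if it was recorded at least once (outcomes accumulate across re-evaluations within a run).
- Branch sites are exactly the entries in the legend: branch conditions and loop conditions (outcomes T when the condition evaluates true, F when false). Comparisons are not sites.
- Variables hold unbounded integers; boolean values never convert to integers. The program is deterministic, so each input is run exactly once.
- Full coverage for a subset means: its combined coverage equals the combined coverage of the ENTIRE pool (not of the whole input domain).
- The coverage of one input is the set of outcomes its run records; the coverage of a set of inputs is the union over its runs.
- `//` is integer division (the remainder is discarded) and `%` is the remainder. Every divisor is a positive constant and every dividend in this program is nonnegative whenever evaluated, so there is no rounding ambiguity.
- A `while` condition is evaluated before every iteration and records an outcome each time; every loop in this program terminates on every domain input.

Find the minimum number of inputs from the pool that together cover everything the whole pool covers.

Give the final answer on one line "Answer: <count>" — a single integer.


test 1 (a=2, v=10) fires B1->T, B2->T, B4->F, B5->F, B6->F, B7->F; hits B1=T, B2=T, B4=F, B5=F, B6=F, B7=F
test 2 (a=4, v=10) fires B1->T, B2->T, B4->F, B5->F, B6->T; hits B1=T, B2=T, B4=F, B5=F, B6=T
test 3 (a=9, v=0) fires B1->F, B2->F, B3->F, B4->T, B5->F, B6->T; hits B1=F, B2=F, B3=F, B4=T, B5=F, B6=T
test 4 (a=1, v=-1) fires B1->T, B2->F, B3->F, B4->T, B5->T, B5->F, B6->T; hits B1=T, B2=F, B3=F, B4=T, B5=T, B5=F, B6=T
test 5 (a=5, v=-1) fires B1->T, B2->F, B3->F, B4->T, B5->T, B5->F, B6->T; hits B1=T, B2=F, B3=F, B4=T, B5=T, B5=F, B6=T
test 6 (a=1, v=5) fires B1->T, B2->F, B3->F, B4->F, B5->F, B6->T; hits B1=T, B2=F, B3=F, B4=F, B5=F, B6=T
union over all inputs: B1=T, B1=F, B2=T, B2=F, B3=F, B4=T, B4=F, B5=T, B5=F, B6=T, B6=F, B7=F (12 outcomes)
checked all size-1 subsets: none covers 12 outcomes (max 7/12)
checked all size-2 subsets: none covers 12 outcomes (max 11/12)
at size 3, {1, 3, 4} reaches all 12 outcomes; every lexicographically earlier size-3 subset fails
Answer: 3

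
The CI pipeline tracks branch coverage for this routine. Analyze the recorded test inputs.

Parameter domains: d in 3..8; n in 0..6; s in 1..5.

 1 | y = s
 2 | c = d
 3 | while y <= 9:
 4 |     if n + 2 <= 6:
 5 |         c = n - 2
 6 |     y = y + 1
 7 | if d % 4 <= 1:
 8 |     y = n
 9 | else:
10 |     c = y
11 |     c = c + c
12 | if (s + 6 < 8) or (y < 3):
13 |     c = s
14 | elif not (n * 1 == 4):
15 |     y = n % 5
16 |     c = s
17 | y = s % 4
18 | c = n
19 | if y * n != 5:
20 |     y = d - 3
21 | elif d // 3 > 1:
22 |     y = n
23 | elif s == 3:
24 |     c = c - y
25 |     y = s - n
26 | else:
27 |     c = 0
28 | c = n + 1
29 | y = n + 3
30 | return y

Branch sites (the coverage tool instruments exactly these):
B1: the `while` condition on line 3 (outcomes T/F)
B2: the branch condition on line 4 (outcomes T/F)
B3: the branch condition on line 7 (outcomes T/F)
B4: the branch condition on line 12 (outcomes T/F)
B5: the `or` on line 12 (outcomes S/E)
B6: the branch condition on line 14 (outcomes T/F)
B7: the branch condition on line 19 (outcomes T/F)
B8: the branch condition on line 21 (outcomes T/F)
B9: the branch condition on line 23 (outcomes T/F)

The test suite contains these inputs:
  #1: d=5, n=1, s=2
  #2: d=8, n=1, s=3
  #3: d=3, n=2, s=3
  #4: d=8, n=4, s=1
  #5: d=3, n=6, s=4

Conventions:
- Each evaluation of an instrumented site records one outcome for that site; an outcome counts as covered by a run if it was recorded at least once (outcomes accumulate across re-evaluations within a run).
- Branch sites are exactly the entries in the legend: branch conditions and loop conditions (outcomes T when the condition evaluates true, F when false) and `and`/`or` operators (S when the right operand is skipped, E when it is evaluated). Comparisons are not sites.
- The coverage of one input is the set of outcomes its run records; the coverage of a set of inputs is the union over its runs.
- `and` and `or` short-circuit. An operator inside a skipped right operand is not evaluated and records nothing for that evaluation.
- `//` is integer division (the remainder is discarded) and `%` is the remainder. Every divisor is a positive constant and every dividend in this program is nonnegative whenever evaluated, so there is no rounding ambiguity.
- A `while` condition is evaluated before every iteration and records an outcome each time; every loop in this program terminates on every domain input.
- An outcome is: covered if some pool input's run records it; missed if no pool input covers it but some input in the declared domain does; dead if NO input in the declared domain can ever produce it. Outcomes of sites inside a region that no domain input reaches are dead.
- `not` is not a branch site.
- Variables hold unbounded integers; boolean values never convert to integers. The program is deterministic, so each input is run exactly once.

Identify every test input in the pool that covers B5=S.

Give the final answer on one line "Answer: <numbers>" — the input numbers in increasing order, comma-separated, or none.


input #1 (d=5, n=1, s=2): does not produce B5=S
input #2 (d=8, n=1, s=3): does not produce B5=S
input #3 (d=3, n=2, s=3): does not produce B5=S
input #4 (d=8, n=4, s=1): produces B5=S
input #5 (d=3, n=6, s=4): does not produce B5=S
Answer: 4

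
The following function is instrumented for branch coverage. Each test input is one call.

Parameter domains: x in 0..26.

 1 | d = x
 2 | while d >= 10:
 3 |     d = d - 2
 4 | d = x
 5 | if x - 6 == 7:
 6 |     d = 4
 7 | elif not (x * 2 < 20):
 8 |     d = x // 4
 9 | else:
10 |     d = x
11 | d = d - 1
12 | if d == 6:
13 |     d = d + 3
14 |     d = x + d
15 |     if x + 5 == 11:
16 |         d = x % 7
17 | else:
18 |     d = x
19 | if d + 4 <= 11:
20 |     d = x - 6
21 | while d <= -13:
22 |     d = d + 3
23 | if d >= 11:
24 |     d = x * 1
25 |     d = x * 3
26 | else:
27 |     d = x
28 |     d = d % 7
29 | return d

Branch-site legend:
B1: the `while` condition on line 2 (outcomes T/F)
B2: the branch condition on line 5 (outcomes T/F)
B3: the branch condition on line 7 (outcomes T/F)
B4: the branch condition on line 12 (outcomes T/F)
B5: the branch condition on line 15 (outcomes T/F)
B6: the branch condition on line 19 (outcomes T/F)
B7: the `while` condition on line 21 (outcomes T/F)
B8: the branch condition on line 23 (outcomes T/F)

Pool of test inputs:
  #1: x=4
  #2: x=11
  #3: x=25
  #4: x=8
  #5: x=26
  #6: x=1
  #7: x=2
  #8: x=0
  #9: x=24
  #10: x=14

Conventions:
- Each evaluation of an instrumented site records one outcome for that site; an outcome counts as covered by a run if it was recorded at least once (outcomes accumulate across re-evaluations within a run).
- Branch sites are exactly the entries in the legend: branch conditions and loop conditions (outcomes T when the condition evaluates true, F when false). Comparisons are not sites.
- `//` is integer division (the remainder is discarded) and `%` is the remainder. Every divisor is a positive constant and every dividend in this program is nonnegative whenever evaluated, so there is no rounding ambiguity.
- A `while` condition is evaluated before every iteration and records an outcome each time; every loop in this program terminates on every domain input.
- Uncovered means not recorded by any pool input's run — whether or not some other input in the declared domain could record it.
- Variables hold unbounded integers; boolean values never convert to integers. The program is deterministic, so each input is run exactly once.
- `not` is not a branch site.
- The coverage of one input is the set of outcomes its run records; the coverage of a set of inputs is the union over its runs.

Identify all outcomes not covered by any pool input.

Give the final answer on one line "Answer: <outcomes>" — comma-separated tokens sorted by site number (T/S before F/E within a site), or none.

run #1 (x=4) runs B1->F, B2->F, B3->F, B4->F, B6->T, B7->F, B8->F; records B1=F, B2=F, B3=F, B4=F, B6=T, B7=F, B8=F
run #2 (x=11) runs B1->T, B1->F, B2->F, B3->T, B4->F, B6->F, B7->F, B8->T; records B1=T, B1=F, B2=F, B3=T, B4=F, B6=F, B7=F, B8=T
run #3 (x=25) runs B1->T, B1->T, B1->T, B1->T, B1->T, B1->T, B1->T, B1->T, B1->F, B2->F, B3->T, B4->F, B6->F, B7->F, ...; records B1=T, B1=F, B2=F, B3=T, B4=F, B6=F, B7=F, B8=T
run #4 (x=8) runs B1->F, B2->F, B3->F, B4->F, B6->F, B7->F, B8->F; records B1=F, B2=F, B3=F, B4=F, B6=F, B7=F, B8=F
run #5 (x=26) runs B1->T, B1->T, B1->T, B1->T, B1->T, B1->T, B1->T, B1->T, B1->T, B1->F, B2->F, B3->T, B4->F, B6->F, ...; records B1=T, B1=F, B2=F, B3=T, B4=F, B6=F, B7=F, B8=T
run #6 (x=1) runs B1->F, B2->F, B3->F, B4->F, B6->T, B7->F, B8->F; records B1=F, B2=F, B3=F, B4=F, B6=T, B7=F, B8=F
run #7 (x=2) runs B1->F, B2->F, B3->F, B4->F, B6->T, B7->F, B8->F; records B1=F, B2=F, B3=F, B4=F, B6=T, B7=F, B8=F
run #8 (x=0) runs B1->F, B2->F, B3->F, B4->F, B6->T, B7->F, B8->F; records B1=F, B2=F, B3=F, B4=F, B6=T, B7=F, B8=F
run #9 (x=24) runs B1->T, B1->T, B1->T, B1->T, B1->T, B1->T, B1->T, B1->T, B1->F, B2->F, B3->T, B4->F, B6->F, B7->F, ...; records B1=T, B1=F, B2=F, B3=T, B4=F, B6=F, B7=F, B8=T
run #10 (x=14) runs B1->T, B1->T, B1->T, B1->F, B2->F, B3->T, B4->F, B6->F, B7->F, B8->T; records B1=T, B1=F, B2=F, B3=T, B4=F, B6=F, B7=F, B8=T
union over the pool: B1=T, B1=F, B2=F, B3=T, B3=F, B4=F, B6=T, B6=F, B7=F, B8=T, B8=F
uncovered (5 of 16): B2=T, B4=T, B5=T, B5=F, B7=T

Answer: B2=T, B4=T, B5=T, B5=F, B7=T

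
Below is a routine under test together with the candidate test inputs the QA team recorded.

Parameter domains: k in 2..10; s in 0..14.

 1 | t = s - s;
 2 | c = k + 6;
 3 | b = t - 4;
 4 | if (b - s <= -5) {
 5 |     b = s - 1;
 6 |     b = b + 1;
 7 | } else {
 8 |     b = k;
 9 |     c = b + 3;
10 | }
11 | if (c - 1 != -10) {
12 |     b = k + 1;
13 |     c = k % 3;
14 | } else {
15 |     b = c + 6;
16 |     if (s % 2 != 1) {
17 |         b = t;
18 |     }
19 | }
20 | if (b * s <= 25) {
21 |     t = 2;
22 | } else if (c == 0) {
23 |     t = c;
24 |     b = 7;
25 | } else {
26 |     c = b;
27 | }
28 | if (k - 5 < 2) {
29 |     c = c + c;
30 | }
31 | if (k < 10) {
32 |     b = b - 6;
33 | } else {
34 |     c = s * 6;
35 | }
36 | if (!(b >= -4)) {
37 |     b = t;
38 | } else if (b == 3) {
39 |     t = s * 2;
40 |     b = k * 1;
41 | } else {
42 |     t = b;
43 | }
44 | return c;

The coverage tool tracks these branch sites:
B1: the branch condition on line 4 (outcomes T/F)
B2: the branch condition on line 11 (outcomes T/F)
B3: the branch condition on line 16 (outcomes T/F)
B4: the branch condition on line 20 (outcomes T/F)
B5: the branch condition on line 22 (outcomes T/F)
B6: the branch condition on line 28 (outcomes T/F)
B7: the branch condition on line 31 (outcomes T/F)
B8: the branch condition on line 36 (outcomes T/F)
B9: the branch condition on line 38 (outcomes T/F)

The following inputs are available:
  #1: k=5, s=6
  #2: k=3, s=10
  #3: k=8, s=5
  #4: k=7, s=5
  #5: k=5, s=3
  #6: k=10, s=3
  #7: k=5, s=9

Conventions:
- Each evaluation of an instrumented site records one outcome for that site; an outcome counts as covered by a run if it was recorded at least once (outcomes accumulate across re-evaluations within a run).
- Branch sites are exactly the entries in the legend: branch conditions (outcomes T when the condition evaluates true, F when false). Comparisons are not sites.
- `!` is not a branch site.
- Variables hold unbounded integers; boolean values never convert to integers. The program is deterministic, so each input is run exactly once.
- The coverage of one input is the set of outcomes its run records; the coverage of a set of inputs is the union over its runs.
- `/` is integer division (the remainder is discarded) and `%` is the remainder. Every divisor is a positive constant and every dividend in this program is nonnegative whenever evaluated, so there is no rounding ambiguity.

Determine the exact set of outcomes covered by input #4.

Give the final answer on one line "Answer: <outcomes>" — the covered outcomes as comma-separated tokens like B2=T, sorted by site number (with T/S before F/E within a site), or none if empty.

Simulating input #4 (k=7, s=5) step by step:
  B1->T, B2->T, B4->F, B5->F, B6->F, B7->T, B8->F, B9->F
distinct outcomes covered: B1=T, B2=T, B4=F, B5=F, B6=F, B7=T, B8=F, B9=F

Answer: B1=T, B2=T, B4=F, B5=F, B6=F, B7=T, B8=F, B9=F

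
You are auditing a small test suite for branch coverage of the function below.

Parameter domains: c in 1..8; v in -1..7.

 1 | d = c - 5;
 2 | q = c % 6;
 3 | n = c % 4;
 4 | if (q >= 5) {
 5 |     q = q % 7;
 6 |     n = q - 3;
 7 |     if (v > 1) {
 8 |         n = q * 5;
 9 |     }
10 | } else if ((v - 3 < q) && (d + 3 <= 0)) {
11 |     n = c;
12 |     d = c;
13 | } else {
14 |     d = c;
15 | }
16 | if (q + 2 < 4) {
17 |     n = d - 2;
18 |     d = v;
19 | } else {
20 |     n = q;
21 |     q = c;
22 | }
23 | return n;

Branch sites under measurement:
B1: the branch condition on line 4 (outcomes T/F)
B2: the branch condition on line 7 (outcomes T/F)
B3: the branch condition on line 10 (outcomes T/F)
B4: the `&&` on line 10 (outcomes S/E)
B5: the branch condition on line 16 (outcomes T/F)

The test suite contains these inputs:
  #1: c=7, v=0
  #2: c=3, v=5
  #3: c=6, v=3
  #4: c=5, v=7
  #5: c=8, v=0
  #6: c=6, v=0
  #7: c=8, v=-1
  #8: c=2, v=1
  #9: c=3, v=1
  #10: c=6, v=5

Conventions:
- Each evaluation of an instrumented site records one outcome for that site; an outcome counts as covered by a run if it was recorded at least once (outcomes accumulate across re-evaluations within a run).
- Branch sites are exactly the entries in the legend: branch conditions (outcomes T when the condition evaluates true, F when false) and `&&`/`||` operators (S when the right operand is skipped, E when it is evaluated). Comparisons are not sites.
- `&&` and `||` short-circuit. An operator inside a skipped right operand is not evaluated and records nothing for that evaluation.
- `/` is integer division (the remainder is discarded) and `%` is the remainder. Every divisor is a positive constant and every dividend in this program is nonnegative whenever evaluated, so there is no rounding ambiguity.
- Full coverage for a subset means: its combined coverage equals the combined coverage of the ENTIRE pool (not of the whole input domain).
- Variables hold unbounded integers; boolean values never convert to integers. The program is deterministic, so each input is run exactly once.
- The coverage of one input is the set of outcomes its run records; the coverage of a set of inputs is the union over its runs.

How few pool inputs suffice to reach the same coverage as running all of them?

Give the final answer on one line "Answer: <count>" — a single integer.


test 1 (c=7, v=0) fires B1->F, B4->E, B3->F, B5->T; hits B1=F, B3=F, B4=E, B5=T
test 2 (c=3, v=5) fires B1->F, B4->E, B3->F, B5->F; hits B1=F, B3=F, B4=E, B5=F
test 3 (c=6, v=3) fires B1->F, B4->S, B3->F, B5->T; hits B1=F, B3=F, B4=S, B5=T
test 4 (c=5, v=7) fires B1->T, B2->T, B5->F; hits B1=T, B2=T, B5=F
test 5 (c=8, v=0) fires B1->F, B4->E, B3->F, B5->F; hits B1=F, B3=F, B4=E, B5=F
test 6 (c=6, v=0) fires B1->F, B4->E, B3->F, B5->T; hits B1=F, B3=F, B4=E, B5=T
test 7 (c=8, v=-1) fires B1->F, B4->E, B3->F, B5->F; hits B1=F, B3=F, B4=E, B5=F
test 8 (c=2, v=1) fires B1->F, B4->E, B3->T, B5->F; hits B1=F, B3=T, B4=E, B5=F
test 9 (c=3, v=1) fires B1->F, B4->E, B3->F, B5->F; hits B1=F, B3=F, B4=E, B5=F
test 10 (c=6, v=5) fires B1->F, B4->S, B3->F, B5->T; hits B1=F, B3=F, B4=S, B5=T
together the pool reaches 9 outcomes: B1=T, B1=F, B2=T, B3=T, B3=F, B4=S, B4=E, B5=T, B5=F
no size-1 subset reaches all 9 outcomes (best union: 4/9)
no size-2 subset reaches all 9 outcomes (best union: 7/9)
size 3: inputs {3, 4, 8} cover all 9 outcomes, and no lexicographically smaller subset of this size does
Answer: 3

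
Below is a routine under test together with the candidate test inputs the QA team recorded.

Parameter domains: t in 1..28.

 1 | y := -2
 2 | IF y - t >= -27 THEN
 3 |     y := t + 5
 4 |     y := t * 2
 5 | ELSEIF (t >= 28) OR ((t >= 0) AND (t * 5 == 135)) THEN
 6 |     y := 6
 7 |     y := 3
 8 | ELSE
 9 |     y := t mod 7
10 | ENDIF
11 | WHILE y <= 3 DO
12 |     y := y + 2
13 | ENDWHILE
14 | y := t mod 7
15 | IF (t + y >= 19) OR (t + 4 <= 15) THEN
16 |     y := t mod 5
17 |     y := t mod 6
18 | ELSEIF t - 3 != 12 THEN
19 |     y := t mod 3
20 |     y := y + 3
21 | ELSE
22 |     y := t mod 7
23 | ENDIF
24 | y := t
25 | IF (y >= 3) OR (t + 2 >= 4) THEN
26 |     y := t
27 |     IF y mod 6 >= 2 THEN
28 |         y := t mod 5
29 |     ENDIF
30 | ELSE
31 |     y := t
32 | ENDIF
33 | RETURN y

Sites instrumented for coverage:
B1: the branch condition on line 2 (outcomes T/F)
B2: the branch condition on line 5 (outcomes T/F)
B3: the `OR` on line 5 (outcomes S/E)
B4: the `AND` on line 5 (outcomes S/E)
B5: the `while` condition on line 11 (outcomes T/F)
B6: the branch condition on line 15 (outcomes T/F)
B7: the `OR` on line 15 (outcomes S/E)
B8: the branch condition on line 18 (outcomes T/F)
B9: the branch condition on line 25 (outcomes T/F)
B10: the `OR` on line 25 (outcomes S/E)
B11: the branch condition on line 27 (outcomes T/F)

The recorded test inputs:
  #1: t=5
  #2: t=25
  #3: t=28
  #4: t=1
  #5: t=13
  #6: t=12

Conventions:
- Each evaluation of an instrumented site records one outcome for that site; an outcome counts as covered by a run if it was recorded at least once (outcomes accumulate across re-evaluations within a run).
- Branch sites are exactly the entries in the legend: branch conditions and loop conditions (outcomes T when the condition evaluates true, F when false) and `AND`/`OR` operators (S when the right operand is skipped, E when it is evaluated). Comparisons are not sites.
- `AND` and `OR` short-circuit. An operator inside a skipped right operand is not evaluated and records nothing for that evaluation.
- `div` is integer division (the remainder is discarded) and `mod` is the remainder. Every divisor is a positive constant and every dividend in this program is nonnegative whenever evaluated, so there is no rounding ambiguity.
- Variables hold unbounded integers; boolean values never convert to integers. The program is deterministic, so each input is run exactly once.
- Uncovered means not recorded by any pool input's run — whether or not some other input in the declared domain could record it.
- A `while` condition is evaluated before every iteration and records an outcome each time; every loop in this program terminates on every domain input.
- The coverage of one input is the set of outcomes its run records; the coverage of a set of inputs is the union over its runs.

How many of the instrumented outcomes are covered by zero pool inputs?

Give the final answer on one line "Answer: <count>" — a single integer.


run #1 (t=5) records B1=T, B5=F, B6=T, B7=E, B9=T, B10=S, B11=T
run #2 (t=25) records B1=T, B5=F, B6=T, B7=S, B9=T, B10=S, B11=F
run #3 (t=28) records B1=F, B2=T, B3=S, B5=T, B5=F, B6=T, B7=S, B9=T, B10=S, B11=T
run #4 (t=1) records B1=T, B5=T, B5=F, B6=T, B7=E, B9=F, B10=E
run #5 (t=13) records B1=T, B5=F, B6=T, B7=S, B9=T, B10=S, B11=F
run #6 (t=12) records B1=T, B5=F, B6=F, B7=E, B8=T, B9=T, B10=S, B11=F
union over the pool: B1=T, B1=F, B2=T, B3=S, B5=T, B5=F, B6=T, B6=F, B7=S, B7=E, B8=T, B9=T, B9=F, B10=S, B10=E, B11=T, B11=F
uncovered (5 of 22): B2=F, B3=E, B4=S, B4=E, B8=F
Answer: 5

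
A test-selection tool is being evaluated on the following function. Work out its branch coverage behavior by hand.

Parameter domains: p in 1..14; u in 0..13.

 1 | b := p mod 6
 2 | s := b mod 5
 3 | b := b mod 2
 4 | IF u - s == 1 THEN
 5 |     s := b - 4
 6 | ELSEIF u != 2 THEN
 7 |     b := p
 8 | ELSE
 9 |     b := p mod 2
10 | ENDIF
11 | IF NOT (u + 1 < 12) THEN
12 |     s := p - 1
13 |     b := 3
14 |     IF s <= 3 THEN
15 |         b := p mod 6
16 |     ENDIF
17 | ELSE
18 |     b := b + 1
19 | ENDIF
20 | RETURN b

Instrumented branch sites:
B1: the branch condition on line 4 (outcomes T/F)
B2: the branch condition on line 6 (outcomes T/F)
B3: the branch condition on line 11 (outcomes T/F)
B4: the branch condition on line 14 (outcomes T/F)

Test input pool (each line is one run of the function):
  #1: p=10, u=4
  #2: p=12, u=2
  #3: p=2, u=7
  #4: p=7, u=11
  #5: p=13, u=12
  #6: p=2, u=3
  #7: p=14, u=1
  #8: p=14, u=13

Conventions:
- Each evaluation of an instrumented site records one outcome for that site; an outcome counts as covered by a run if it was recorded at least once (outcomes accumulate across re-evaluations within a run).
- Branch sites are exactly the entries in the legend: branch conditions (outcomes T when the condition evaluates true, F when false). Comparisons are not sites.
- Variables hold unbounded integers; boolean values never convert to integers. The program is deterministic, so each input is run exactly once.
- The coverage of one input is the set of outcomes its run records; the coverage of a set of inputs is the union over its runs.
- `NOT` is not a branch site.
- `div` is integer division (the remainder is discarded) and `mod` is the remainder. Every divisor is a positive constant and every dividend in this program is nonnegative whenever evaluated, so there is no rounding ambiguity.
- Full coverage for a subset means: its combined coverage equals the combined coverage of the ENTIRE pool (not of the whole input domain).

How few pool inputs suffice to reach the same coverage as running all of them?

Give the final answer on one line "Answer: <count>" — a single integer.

input #1, p=10, u=4: events B1->F, B2->T, B3->F; outcomes B1=F, B2=T, B3=F
input #2, p=12, u=2: events B1->F, B2->F, B3->F; outcomes B1=F, B2=F, B3=F
input #3, p=2, u=7: events B1->F, B2->T, B3->F; outcomes B1=F, B2=T, B3=F
input #4, p=7, u=11: events B1->F, B2->T, B3->T, B4->F; outcomes B1=F, B2=T, B3=T, B4=F
input #5, p=13, u=12: events B1->F, B2->T, B3->T, B4->F; outcomes B1=F, B2=T, B3=T, B4=F
input #6, p=2, u=3: events B1->T, B3->F; outcomes B1=T, B3=F
input #7, p=14, u=1: events B1->F, B2->T, B3->F; outcomes B1=F, B2=T, B3=F
input #8, p=14, u=13: events B1->F, B2->T, B3->T, B4->F; outcomes B1=F, B2=T, B3=T, B4=F
the full pool covers 7 outcomes: B1=T, B1=F, B2=T, B2=F, B3=T, B3=F, B4=F
no size-1 subset reaches all 7 outcomes (best union: 4/7)
no size-2 subset reaches all 7 outcomes (best union: 6/7)
size 3: inputs {2, 4, 6} cover all 7 outcomes, and no lexicographically smaller subset of this size does

Answer: 3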